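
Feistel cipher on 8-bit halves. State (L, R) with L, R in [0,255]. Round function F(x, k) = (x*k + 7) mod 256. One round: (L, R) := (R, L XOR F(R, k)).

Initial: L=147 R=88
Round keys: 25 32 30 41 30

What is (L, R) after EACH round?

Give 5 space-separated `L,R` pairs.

Round 1 (k=25): L=88 R=12
Round 2 (k=32): L=12 R=223
Round 3 (k=30): L=223 R=37
Round 4 (k=41): L=37 R=43
Round 5 (k=30): L=43 R=52

Answer: 88,12 12,223 223,37 37,43 43,52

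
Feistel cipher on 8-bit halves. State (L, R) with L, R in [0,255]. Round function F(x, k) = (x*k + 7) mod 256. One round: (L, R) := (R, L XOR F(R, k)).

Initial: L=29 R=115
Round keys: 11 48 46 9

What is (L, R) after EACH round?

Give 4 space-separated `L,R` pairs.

Answer: 115,229 229,132 132,90 90,181

Derivation:
Round 1 (k=11): L=115 R=229
Round 2 (k=48): L=229 R=132
Round 3 (k=46): L=132 R=90
Round 4 (k=9): L=90 R=181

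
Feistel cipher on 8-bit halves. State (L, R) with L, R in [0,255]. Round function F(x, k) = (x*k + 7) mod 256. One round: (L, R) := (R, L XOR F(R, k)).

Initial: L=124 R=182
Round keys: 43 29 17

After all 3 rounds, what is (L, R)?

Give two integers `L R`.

Round 1 (k=43): L=182 R=229
Round 2 (k=29): L=229 R=78
Round 3 (k=17): L=78 R=208

Answer: 78 208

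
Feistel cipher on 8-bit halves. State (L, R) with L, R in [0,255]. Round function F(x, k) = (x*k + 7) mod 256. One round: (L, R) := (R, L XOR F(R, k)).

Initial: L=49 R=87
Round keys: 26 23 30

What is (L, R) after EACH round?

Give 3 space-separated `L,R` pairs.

Answer: 87,236 236,108 108,67

Derivation:
Round 1 (k=26): L=87 R=236
Round 2 (k=23): L=236 R=108
Round 3 (k=30): L=108 R=67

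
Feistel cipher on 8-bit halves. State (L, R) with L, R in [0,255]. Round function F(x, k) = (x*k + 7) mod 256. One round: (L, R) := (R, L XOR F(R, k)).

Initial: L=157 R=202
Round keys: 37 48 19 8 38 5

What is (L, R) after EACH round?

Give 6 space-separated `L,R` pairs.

Answer: 202,164 164,13 13,90 90,218 218,57 57,254

Derivation:
Round 1 (k=37): L=202 R=164
Round 2 (k=48): L=164 R=13
Round 3 (k=19): L=13 R=90
Round 4 (k=8): L=90 R=218
Round 5 (k=38): L=218 R=57
Round 6 (k=5): L=57 R=254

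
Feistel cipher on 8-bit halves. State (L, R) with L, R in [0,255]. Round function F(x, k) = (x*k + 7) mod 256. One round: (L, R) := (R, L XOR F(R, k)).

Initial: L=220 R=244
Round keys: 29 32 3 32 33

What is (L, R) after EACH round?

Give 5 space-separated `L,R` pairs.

Answer: 244,119 119,19 19,55 55,244 244,76

Derivation:
Round 1 (k=29): L=244 R=119
Round 2 (k=32): L=119 R=19
Round 3 (k=3): L=19 R=55
Round 4 (k=32): L=55 R=244
Round 5 (k=33): L=244 R=76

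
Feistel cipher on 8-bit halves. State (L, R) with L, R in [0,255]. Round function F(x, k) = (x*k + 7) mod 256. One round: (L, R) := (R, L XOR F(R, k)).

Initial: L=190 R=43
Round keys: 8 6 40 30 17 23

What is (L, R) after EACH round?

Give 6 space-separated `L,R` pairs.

Round 1 (k=8): L=43 R=225
Round 2 (k=6): L=225 R=102
Round 3 (k=40): L=102 R=22
Round 4 (k=30): L=22 R=253
Round 5 (k=17): L=253 R=194
Round 6 (k=23): L=194 R=136

Answer: 43,225 225,102 102,22 22,253 253,194 194,136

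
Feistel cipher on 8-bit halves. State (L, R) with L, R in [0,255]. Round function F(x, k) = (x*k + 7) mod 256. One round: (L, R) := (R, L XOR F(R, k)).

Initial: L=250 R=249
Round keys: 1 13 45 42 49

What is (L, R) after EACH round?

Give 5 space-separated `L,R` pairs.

Answer: 249,250 250,64 64,189 189,73 73,189

Derivation:
Round 1 (k=1): L=249 R=250
Round 2 (k=13): L=250 R=64
Round 3 (k=45): L=64 R=189
Round 4 (k=42): L=189 R=73
Round 5 (k=49): L=73 R=189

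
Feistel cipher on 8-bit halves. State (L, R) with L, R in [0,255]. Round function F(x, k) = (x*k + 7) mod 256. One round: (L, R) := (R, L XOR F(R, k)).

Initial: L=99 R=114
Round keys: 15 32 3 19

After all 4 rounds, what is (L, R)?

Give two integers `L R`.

Answer: 240 98

Derivation:
Round 1 (k=15): L=114 R=214
Round 2 (k=32): L=214 R=181
Round 3 (k=3): L=181 R=240
Round 4 (k=19): L=240 R=98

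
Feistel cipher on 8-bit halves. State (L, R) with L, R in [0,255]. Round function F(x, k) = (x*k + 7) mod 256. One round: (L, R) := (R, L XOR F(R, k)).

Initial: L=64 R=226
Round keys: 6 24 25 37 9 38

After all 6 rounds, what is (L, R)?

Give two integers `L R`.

Answer: 177 2

Derivation:
Round 1 (k=6): L=226 R=19
Round 2 (k=24): L=19 R=45
Round 3 (k=25): L=45 R=127
Round 4 (k=37): L=127 R=79
Round 5 (k=9): L=79 R=177
Round 6 (k=38): L=177 R=2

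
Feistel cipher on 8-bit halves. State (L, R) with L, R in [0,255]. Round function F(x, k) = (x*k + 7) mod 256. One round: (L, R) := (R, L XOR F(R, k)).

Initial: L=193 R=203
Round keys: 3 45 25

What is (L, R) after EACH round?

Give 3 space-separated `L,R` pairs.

Answer: 203,169 169,119 119,15

Derivation:
Round 1 (k=3): L=203 R=169
Round 2 (k=45): L=169 R=119
Round 3 (k=25): L=119 R=15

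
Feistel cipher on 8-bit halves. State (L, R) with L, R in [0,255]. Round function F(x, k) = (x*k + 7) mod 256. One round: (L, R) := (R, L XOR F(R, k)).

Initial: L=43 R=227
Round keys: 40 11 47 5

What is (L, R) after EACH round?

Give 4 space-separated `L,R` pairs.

Answer: 227,84 84,64 64,147 147,166

Derivation:
Round 1 (k=40): L=227 R=84
Round 2 (k=11): L=84 R=64
Round 3 (k=47): L=64 R=147
Round 4 (k=5): L=147 R=166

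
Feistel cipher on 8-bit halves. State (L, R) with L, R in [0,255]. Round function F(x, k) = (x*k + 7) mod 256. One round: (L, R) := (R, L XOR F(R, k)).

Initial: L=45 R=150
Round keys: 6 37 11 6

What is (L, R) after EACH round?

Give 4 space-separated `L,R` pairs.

Round 1 (k=6): L=150 R=166
Round 2 (k=37): L=166 R=147
Round 3 (k=11): L=147 R=254
Round 4 (k=6): L=254 R=104

Answer: 150,166 166,147 147,254 254,104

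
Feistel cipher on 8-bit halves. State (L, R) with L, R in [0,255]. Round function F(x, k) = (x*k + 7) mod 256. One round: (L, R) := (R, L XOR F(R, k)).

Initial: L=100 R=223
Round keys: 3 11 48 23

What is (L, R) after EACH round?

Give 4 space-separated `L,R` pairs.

Round 1 (k=3): L=223 R=192
Round 2 (k=11): L=192 R=152
Round 3 (k=48): L=152 R=71
Round 4 (k=23): L=71 R=240

Answer: 223,192 192,152 152,71 71,240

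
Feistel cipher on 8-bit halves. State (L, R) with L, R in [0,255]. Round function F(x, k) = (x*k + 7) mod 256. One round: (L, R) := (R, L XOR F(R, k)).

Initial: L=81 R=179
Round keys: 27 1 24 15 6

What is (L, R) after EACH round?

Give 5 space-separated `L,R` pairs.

Round 1 (k=27): L=179 R=185
Round 2 (k=1): L=185 R=115
Round 3 (k=24): L=115 R=118
Round 4 (k=15): L=118 R=130
Round 5 (k=6): L=130 R=101

Answer: 179,185 185,115 115,118 118,130 130,101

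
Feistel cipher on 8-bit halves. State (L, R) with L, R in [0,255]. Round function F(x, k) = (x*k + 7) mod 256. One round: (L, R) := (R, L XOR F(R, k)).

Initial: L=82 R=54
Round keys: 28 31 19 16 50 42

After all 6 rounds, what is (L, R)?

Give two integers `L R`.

Answer: 107 46

Derivation:
Round 1 (k=28): L=54 R=189
Round 2 (k=31): L=189 R=220
Round 3 (k=19): L=220 R=230
Round 4 (k=16): L=230 R=187
Round 5 (k=50): L=187 R=107
Round 6 (k=42): L=107 R=46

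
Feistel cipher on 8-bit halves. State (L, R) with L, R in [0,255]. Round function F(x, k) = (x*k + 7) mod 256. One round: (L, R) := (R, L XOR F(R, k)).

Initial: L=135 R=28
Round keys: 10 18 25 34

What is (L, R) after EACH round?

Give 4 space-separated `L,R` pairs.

Round 1 (k=10): L=28 R=152
Round 2 (k=18): L=152 R=171
Round 3 (k=25): L=171 R=34
Round 4 (k=34): L=34 R=32

Answer: 28,152 152,171 171,34 34,32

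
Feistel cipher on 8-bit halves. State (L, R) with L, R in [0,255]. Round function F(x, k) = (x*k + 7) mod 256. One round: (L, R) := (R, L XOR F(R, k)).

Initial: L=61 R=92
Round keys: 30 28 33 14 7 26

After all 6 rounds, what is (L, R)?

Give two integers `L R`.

Round 1 (k=30): L=92 R=242
Round 2 (k=28): L=242 R=35
Round 3 (k=33): L=35 R=120
Round 4 (k=14): L=120 R=180
Round 5 (k=7): L=180 R=139
Round 6 (k=26): L=139 R=145

Answer: 139 145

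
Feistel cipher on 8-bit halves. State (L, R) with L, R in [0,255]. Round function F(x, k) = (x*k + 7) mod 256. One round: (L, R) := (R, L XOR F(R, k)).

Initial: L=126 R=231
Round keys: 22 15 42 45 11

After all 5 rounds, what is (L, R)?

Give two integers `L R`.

Round 1 (k=22): L=231 R=159
Round 2 (k=15): L=159 R=191
Round 3 (k=42): L=191 R=194
Round 4 (k=45): L=194 R=158
Round 5 (k=11): L=158 R=19

Answer: 158 19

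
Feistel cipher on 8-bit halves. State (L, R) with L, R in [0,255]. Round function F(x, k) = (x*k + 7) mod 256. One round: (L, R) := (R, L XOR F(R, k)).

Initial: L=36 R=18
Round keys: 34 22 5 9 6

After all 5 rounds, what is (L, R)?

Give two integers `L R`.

Answer: 171 144

Derivation:
Round 1 (k=34): L=18 R=79
Round 2 (k=22): L=79 R=195
Round 3 (k=5): L=195 R=153
Round 4 (k=9): L=153 R=171
Round 5 (k=6): L=171 R=144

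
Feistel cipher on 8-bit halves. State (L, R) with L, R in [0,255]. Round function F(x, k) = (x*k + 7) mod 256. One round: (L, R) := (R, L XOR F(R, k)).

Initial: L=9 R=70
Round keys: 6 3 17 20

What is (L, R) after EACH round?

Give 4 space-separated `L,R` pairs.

Round 1 (k=6): L=70 R=162
Round 2 (k=3): L=162 R=171
Round 3 (k=17): L=171 R=192
Round 4 (k=20): L=192 R=172

Answer: 70,162 162,171 171,192 192,172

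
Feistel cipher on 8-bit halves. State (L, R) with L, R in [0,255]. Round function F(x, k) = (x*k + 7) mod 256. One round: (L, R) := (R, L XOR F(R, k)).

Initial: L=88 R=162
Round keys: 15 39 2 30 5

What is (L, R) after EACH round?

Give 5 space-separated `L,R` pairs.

Round 1 (k=15): L=162 R=221
Round 2 (k=39): L=221 R=16
Round 3 (k=2): L=16 R=250
Round 4 (k=30): L=250 R=67
Round 5 (k=5): L=67 R=172

Answer: 162,221 221,16 16,250 250,67 67,172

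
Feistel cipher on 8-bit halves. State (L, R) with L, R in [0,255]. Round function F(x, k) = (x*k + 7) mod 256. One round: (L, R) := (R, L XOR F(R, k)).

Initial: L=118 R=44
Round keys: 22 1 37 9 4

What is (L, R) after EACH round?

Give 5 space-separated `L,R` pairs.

Answer: 44,185 185,236 236,154 154,157 157,225

Derivation:
Round 1 (k=22): L=44 R=185
Round 2 (k=1): L=185 R=236
Round 3 (k=37): L=236 R=154
Round 4 (k=9): L=154 R=157
Round 5 (k=4): L=157 R=225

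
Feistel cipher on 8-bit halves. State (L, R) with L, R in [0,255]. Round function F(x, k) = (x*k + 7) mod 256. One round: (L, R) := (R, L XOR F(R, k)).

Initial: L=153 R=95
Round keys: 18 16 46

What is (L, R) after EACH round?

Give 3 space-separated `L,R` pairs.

Round 1 (k=18): L=95 R=44
Round 2 (k=16): L=44 R=152
Round 3 (k=46): L=152 R=123

Answer: 95,44 44,152 152,123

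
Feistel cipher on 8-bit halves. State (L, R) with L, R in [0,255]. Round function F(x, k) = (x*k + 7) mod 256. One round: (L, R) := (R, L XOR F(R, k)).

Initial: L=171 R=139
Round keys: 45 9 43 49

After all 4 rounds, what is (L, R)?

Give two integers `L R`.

Round 1 (k=45): L=139 R=221
Round 2 (k=9): L=221 R=71
Round 3 (k=43): L=71 R=41
Round 4 (k=49): L=41 R=167

Answer: 41 167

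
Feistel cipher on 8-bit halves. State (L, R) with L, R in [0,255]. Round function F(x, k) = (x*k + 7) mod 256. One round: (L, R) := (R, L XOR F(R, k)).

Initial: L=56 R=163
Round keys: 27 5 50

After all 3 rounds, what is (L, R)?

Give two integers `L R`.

Round 1 (k=27): L=163 R=0
Round 2 (k=5): L=0 R=164
Round 3 (k=50): L=164 R=15

Answer: 164 15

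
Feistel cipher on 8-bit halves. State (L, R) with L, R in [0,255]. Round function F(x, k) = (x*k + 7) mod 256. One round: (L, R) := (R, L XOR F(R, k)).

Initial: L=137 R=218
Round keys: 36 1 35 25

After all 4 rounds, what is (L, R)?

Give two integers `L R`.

Answer: 234 22

Derivation:
Round 1 (k=36): L=218 R=38
Round 2 (k=1): L=38 R=247
Round 3 (k=35): L=247 R=234
Round 4 (k=25): L=234 R=22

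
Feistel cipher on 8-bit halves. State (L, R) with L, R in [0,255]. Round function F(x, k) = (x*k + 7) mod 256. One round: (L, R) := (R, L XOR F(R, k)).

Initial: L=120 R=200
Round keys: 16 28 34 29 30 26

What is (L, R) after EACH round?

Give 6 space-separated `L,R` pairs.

Answer: 200,255 255,35 35,82 82,114 114,49 49,115

Derivation:
Round 1 (k=16): L=200 R=255
Round 2 (k=28): L=255 R=35
Round 3 (k=34): L=35 R=82
Round 4 (k=29): L=82 R=114
Round 5 (k=30): L=114 R=49
Round 6 (k=26): L=49 R=115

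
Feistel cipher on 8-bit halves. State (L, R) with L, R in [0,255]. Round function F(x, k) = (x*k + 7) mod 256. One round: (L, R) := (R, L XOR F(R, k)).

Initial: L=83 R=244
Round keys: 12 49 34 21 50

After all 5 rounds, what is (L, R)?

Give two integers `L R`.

Round 1 (k=12): L=244 R=36
Round 2 (k=49): L=36 R=31
Round 3 (k=34): L=31 R=1
Round 4 (k=21): L=1 R=3
Round 5 (k=50): L=3 R=156

Answer: 3 156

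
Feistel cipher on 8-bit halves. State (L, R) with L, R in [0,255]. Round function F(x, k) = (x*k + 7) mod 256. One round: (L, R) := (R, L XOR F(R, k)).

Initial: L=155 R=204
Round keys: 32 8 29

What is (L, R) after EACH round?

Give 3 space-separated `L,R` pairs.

Round 1 (k=32): L=204 R=28
Round 2 (k=8): L=28 R=43
Round 3 (k=29): L=43 R=250

Answer: 204,28 28,43 43,250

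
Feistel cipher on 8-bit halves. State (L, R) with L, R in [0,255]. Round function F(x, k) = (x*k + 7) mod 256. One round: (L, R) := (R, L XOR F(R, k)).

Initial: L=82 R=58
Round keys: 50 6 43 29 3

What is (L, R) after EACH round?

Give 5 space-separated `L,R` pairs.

Round 1 (k=50): L=58 R=9
Round 2 (k=6): L=9 R=7
Round 3 (k=43): L=7 R=61
Round 4 (k=29): L=61 R=247
Round 5 (k=3): L=247 R=209

Answer: 58,9 9,7 7,61 61,247 247,209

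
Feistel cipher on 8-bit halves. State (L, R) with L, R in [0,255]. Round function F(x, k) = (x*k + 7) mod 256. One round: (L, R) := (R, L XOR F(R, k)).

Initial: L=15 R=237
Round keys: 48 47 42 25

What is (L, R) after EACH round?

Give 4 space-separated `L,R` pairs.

Round 1 (k=48): L=237 R=120
Round 2 (k=47): L=120 R=226
Round 3 (k=42): L=226 R=99
Round 4 (k=25): L=99 R=80

Answer: 237,120 120,226 226,99 99,80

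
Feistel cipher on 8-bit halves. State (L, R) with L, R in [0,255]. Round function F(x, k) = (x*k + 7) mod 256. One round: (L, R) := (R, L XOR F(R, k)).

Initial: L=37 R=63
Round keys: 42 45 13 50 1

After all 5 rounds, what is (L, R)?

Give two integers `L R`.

Round 1 (k=42): L=63 R=120
Round 2 (k=45): L=120 R=32
Round 3 (k=13): L=32 R=223
Round 4 (k=50): L=223 R=181
Round 5 (k=1): L=181 R=99

Answer: 181 99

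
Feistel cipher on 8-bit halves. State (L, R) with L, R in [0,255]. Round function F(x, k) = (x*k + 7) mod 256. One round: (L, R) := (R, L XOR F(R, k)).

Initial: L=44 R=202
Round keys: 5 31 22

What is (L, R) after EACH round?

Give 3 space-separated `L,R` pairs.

Round 1 (k=5): L=202 R=213
Round 2 (k=31): L=213 R=24
Round 3 (k=22): L=24 R=194

Answer: 202,213 213,24 24,194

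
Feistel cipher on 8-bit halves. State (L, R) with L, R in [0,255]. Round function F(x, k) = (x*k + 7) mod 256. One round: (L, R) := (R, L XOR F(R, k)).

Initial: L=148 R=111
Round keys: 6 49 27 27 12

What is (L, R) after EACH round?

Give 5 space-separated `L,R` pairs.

Answer: 111,53 53,67 67,45 45,133 133,110

Derivation:
Round 1 (k=6): L=111 R=53
Round 2 (k=49): L=53 R=67
Round 3 (k=27): L=67 R=45
Round 4 (k=27): L=45 R=133
Round 5 (k=12): L=133 R=110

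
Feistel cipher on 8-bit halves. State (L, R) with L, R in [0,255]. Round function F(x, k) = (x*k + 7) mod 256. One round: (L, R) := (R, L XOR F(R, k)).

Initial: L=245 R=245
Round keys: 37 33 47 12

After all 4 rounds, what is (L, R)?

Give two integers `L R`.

Round 1 (k=37): L=245 R=133
Round 2 (k=33): L=133 R=217
Round 3 (k=47): L=217 R=91
Round 4 (k=12): L=91 R=146

Answer: 91 146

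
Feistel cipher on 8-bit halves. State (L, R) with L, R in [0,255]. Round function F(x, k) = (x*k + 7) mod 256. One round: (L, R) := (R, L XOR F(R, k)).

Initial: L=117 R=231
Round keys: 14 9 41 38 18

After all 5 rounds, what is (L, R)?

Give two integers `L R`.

Answer: 85 22

Derivation:
Round 1 (k=14): L=231 R=220
Round 2 (k=9): L=220 R=36
Round 3 (k=41): L=36 R=23
Round 4 (k=38): L=23 R=85
Round 5 (k=18): L=85 R=22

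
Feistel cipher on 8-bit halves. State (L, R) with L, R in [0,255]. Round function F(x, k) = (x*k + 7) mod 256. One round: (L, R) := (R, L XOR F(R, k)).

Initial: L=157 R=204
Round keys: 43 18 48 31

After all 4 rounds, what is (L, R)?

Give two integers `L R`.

Answer: 1 249

Derivation:
Round 1 (k=43): L=204 R=214
Round 2 (k=18): L=214 R=223
Round 3 (k=48): L=223 R=1
Round 4 (k=31): L=1 R=249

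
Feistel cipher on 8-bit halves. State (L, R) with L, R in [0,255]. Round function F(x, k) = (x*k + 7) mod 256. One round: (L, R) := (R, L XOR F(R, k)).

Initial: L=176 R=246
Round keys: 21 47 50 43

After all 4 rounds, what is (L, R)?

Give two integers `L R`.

Answer: 74 241

Derivation:
Round 1 (k=21): L=246 R=133
Round 2 (k=47): L=133 R=132
Round 3 (k=50): L=132 R=74
Round 4 (k=43): L=74 R=241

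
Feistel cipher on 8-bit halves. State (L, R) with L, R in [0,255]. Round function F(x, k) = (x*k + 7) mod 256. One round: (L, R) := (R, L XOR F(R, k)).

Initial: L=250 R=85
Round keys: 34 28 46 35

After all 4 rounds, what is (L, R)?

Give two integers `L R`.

Round 1 (k=34): L=85 R=171
Round 2 (k=28): L=171 R=238
Round 3 (k=46): L=238 R=96
Round 4 (k=35): L=96 R=201

Answer: 96 201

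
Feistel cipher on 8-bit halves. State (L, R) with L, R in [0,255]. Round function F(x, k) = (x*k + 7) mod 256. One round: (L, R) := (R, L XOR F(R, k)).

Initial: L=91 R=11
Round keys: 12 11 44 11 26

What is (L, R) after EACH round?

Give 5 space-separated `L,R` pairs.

Round 1 (k=12): L=11 R=208
Round 2 (k=11): L=208 R=252
Round 3 (k=44): L=252 R=135
Round 4 (k=11): L=135 R=40
Round 5 (k=26): L=40 R=144

Answer: 11,208 208,252 252,135 135,40 40,144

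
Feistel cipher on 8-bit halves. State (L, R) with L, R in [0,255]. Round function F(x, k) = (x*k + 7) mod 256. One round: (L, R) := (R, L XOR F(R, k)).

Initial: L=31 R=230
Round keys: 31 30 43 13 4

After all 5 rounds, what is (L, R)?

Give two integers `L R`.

Round 1 (k=31): L=230 R=254
Round 2 (k=30): L=254 R=45
Round 3 (k=43): L=45 R=104
Round 4 (k=13): L=104 R=98
Round 5 (k=4): L=98 R=231

Answer: 98 231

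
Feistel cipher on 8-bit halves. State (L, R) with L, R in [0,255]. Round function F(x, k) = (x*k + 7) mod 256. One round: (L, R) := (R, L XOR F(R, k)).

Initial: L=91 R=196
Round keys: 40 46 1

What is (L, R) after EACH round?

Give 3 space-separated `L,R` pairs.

Answer: 196,252 252,139 139,110

Derivation:
Round 1 (k=40): L=196 R=252
Round 2 (k=46): L=252 R=139
Round 3 (k=1): L=139 R=110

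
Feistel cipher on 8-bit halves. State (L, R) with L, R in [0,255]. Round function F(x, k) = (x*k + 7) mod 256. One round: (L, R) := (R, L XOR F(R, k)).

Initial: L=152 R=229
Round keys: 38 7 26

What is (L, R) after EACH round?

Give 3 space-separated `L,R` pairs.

Answer: 229,157 157,183 183,0

Derivation:
Round 1 (k=38): L=229 R=157
Round 2 (k=7): L=157 R=183
Round 3 (k=26): L=183 R=0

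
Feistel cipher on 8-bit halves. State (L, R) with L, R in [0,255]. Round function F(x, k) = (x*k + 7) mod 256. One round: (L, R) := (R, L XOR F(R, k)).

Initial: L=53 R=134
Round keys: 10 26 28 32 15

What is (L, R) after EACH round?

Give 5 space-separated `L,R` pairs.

Round 1 (k=10): L=134 R=118
Round 2 (k=26): L=118 R=133
Round 3 (k=28): L=133 R=229
Round 4 (k=32): L=229 R=34
Round 5 (k=15): L=34 R=224

Answer: 134,118 118,133 133,229 229,34 34,224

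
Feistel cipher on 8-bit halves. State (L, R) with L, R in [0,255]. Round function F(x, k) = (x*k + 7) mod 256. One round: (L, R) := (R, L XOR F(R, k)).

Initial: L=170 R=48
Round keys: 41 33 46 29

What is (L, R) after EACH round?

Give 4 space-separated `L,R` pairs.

Round 1 (k=41): L=48 R=29
Round 2 (k=33): L=29 R=244
Round 3 (k=46): L=244 R=194
Round 4 (k=29): L=194 R=245

Answer: 48,29 29,244 244,194 194,245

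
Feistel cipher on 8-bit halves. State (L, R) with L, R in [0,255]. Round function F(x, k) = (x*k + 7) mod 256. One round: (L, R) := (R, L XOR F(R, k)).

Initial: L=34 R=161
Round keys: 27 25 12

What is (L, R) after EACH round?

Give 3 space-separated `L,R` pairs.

Round 1 (k=27): L=161 R=32
Round 2 (k=25): L=32 R=134
Round 3 (k=12): L=134 R=111

Answer: 161,32 32,134 134,111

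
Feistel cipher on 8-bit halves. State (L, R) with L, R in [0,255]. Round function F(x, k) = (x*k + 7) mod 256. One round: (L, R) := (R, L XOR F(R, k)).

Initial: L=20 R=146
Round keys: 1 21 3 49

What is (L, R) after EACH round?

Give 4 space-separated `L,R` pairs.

Round 1 (k=1): L=146 R=141
Round 2 (k=21): L=141 R=10
Round 3 (k=3): L=10 R=168
Round 4 (k=49): L=168 R=37

Answer: 146,141 141,10 10,168 168,37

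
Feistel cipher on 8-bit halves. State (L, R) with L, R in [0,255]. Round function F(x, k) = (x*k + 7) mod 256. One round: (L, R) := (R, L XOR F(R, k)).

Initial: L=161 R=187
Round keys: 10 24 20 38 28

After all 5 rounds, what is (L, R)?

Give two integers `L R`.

Answer: 165 208

Derivation:
Round 1 (k=10): L=187 R=244
Round 2 (k=24): L=244 R=92
Round 3 (k=20): L=92 R=195
Round 4 (k=38): L=195 R=165
Round 5 (k=28): L=165 R=208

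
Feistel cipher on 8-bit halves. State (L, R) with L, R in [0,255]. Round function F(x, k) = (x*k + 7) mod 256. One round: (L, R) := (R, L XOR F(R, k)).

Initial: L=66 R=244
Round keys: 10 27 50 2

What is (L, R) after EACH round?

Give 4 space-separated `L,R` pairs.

Round 1 (k=10): L=244 R=205
Round 2 (k=27): L=205 R=82
Round 3 (k=50): L=82 R=198
Round 4 (k=2): L=198 R=193

Answer: 244,205 205,82 82,198 198,193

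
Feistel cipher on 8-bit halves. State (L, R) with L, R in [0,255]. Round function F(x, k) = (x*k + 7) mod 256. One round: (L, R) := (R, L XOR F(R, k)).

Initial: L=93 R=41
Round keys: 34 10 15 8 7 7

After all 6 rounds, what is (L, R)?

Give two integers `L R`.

Answer: 227 85

Derivation:
Round 1 (k=34): L=41 R=36
Round 2 (k=10): L=36 R=70
Round 3 (k=15): L=70 R=5
Round 4 (k=8): L=5 R=105
Round 5 (k=7): L=105 R=227
Round 6 (k=7): L=227 R=85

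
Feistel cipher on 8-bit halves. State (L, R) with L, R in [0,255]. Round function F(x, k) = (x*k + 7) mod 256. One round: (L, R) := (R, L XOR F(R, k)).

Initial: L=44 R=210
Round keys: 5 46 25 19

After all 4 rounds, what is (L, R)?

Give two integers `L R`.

Answer: 243 159

Derivation:
Round 1 (k=5): L=210 R=13
Round 2 (k=46): L=13 R=143
Round 3 (k=25): L=143 R=243
Round 4 (k=19): L=243 R=159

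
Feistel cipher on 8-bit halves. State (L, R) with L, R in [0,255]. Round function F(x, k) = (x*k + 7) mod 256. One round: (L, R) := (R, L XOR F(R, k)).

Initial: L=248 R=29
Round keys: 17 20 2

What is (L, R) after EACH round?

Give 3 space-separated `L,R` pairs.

Answer: 29,12 12,234 234,215

Derivation:
Round 1 (k=17): L=29 R=12
Round 2 (k=20): L=12 R=234
Round 3 (k=2): L=234 R=215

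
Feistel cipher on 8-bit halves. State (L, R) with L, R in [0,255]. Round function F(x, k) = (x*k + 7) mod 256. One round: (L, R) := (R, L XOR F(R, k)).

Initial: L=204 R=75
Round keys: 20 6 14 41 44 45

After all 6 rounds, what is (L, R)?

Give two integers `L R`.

Round 1 (k=20): L=75 R=47
Round 2 (k=6): L=47 R=106
Round 3 (k=14): L=106 R=252
Round 4 (k=41): L=252 R=9
Round 5 (k=44): L=9 R=111
Round 6 (k=45): L=111 R=131

Answer: 111 131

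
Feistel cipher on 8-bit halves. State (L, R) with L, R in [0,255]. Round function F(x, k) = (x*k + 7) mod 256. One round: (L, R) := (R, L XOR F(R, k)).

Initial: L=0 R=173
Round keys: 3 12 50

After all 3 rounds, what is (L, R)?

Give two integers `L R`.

Answer: 2 101

Derivation:
Round 1 (k=3): L=173 R=14
Round 2 (k=12): L=14 R=2
Round 3 (k=50): L=2 R=101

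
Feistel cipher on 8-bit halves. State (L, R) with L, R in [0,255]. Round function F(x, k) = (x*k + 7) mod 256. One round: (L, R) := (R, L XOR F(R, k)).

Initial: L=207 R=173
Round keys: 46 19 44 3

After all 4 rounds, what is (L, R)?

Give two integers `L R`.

Answer: 149 246

Derivation:
Round 1 (k=46): L=173 R=210
Round 2 (k=19): L=210 R=48
Round 3 (k=44): L=48 R=149
Round 4 (k=3): L=149 R=246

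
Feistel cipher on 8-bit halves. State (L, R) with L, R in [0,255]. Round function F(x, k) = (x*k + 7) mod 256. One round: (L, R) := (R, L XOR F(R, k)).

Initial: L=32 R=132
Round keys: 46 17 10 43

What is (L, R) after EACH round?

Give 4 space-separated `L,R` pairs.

Answer: 132,159 159,18 18,36 36,1

Derivation:
Round 1 (k=46): L=132 R=159
Round 2 (k=17): L=159 R=18
Round 3 (k=10): L=18 R=36
Round 4 (k=43): L=36 R=1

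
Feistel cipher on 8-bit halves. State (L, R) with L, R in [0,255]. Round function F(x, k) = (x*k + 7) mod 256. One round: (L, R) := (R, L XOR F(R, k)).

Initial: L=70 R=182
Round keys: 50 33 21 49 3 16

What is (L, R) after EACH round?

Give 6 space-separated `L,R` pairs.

Answer: 182,213 213,202 202,76 76,89 89,94 94,190

Derivation:
Round 1 (k=50): L=182 R=213
Round 2 (k=33): L=213 R=202
Round 3 (k=21): L=202 R=76
Round 4 (k=49): L=76 R=89
Round 5 (k=3): L=89 R=94
Round 6 (k=16): L=94 R=190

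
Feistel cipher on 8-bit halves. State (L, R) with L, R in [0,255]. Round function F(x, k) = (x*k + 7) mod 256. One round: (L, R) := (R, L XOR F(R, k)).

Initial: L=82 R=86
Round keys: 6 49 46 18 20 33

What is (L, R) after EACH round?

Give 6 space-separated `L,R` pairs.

Round 1 (k=6): L=86 R=89
Round 2 (k=49): L=89 R=70
Round 3 (k=46): L=70 R=194
Round 4 (k=18): L=194 R=237
Round 5 (k=20): L=237 R=73
Round 6 (k=33): L=73 R=157

Answer: 86,89 89,70 70,194 194,237 237,73 73,157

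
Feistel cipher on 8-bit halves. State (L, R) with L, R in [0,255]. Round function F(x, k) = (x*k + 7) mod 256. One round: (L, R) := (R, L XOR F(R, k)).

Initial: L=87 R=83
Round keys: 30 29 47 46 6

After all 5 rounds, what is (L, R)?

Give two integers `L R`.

Round 1 (k=30): L=83 R=150
Round 2 (k=29): L=150 R=86
Round 3 (k=47): L=86 R=71
Round 4 (k=46): L=71 R=159
Round 5 (k=6): L=159 R=134

Answer: 159 134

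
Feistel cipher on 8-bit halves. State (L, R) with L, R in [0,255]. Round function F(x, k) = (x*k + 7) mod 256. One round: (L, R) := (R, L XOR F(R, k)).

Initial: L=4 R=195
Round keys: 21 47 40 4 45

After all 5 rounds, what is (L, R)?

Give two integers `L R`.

Answer: 125 245

Derivation:
Round 1 (k=21): L=195 R=2
Round 2 (k=47): L=2 R=166
Round 3 (k=40): L=166 R=245
Round 4 (k=4): L=245 R=125
Round 5 (k=45): L=125 R=245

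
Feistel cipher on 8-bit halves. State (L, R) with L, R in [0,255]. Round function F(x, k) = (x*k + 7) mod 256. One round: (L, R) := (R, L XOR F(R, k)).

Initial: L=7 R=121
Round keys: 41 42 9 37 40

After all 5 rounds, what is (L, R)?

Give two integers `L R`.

Round 1 (k=41): L=121 R=111
Round 2 (k=42): L=111 R=68
Round 3 (k=9): L=68 R=4
Round 4 (k=37): L=4 R=223
Round 5 (k=40): L=223 R=219

Answer: 223 219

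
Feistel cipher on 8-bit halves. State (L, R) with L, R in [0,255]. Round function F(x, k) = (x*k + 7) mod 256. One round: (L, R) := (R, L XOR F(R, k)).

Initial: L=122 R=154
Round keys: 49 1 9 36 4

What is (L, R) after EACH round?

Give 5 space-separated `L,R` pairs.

Round 1 (k=49): L=154 R=251
Round 2 (k=1): L=251 R=152
Round 3 (k=9): L=152 R=164
Round 4 (k=36): L=164 R=143
Round 5 (k=4): L=143 R=231

Answer: 154,251 251,152 152,164 164,143 143,231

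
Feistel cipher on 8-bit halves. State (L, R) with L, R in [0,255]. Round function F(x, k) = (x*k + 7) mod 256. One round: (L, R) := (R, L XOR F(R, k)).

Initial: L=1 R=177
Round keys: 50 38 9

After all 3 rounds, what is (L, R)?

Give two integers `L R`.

Answer: 38 197

Derivation:
Round 1 (k=50): L=177 R=152
Round 2 (k=38): L=152 R=38
Round 3 (k=9): L=38 R=197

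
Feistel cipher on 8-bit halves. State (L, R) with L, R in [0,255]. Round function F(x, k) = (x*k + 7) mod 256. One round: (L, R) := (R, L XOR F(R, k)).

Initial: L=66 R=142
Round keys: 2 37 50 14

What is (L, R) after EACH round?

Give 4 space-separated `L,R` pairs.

Answer: 142,97 97,130 130,10 10,17

Derivation:
Round 1 (k=2): L=142 R=97
Round 2 (k=37): L=97 R=130
Round 3 (k=50): L=130 R=10
Round 4 (k=14): L=10 R=17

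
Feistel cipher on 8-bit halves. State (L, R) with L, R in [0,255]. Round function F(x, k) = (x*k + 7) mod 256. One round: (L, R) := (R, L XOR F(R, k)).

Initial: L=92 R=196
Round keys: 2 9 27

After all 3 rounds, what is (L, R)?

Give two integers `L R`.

Round 1 (k=2): L=196 R=211
Round 2 (k=9): L=211 R=182
Round 3 (k=27): L=182 R=234

Answer: 182 234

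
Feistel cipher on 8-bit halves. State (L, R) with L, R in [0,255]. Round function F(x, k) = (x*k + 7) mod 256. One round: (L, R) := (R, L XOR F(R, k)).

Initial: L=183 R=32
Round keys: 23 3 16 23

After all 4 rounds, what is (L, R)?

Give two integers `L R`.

Round 1 (k=23): L=32 R=80
Round 2 (k=3): L=80 R=215
Round 3 (k=16): L=215 R=39
Round 4 (k=23): L=39 R=95

Answer: 39 95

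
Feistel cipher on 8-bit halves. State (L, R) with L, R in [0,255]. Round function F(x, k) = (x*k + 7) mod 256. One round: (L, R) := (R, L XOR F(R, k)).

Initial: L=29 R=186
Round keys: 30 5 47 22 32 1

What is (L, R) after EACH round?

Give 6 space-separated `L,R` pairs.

Round 1 (k=30): L=186 R=206
Round 2 (k=5): L=206 R=183
Round 3 (k=47): L=183 R=110
Round 4 (k=22): L=110 R=204
Round 5 (k=32): L=204 R=233
Round 6 (k=1): L=233 R=60

Answer: 186,206 206,183 183,110 110,204 204,233 233,60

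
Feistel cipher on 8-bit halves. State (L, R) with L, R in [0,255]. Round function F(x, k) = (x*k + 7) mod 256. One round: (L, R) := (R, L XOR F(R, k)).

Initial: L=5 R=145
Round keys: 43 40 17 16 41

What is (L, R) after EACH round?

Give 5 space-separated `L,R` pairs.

Answer: 145,103 103,142 142,18 18,169 169,10

Derivation:
Round 1 (k=43): L=145 R=103
Round 2 (k=40): L=103 R=142
Round 3 (k=17): L=142 R=18
Round 4 (k=16): L=18 R=169
Round 5 (k=41): L=169 R=10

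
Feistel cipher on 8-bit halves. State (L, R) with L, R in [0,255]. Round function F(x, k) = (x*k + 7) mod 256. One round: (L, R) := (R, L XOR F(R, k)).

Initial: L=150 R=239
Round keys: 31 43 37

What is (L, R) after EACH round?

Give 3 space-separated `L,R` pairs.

Answer: 239,110 110,110 110,131

Derivation:
Round 1 (k=31): L=239 R=110
Round 2 (k=43): L=110 R=110
Round 3 (k=37): L=110 R=131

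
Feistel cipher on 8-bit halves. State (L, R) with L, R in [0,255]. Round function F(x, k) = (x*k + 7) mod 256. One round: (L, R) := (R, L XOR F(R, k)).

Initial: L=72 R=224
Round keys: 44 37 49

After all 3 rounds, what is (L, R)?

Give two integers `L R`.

Answer: 18 182

Derivation:
Round 1 (k=44): L=224 R=207
Round 2 (k=37): L=207 R=18
Round 3 (k=49): L=18 R=182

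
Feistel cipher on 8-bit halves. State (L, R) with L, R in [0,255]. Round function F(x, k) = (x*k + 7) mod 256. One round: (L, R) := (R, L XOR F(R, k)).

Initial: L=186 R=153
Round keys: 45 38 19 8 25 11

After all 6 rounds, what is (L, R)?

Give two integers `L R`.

Round 1 (k=45): L=153 R=86
Round 2 (k=38): L=86 R=82
Round 3 (k=19): L=82 R=75
Round 4 (k=8): L=75 R=13
Round 5 (k=25): L=13 R=7
Round 6 (k=11): L=7 R=89

Answer: 7 89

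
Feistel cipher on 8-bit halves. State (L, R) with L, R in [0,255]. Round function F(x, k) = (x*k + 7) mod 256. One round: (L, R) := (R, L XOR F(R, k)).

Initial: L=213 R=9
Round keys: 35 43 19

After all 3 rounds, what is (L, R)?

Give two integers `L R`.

Answer: 109 137

Derivation:
Round 1 (k=35): L=9 R=151
Round 2 (k=43): L=151 R=109
Round 3 (k=19): L=109 R=137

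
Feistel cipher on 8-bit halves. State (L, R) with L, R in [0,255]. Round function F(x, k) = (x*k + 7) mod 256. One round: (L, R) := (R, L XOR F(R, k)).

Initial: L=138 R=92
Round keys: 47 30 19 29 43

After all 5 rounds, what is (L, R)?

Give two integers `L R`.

Round 1 (k=47): L=92 R=97
Round 2 (k=30): L=97 R=57
Round 3 (k=19): L=57 R=35
Round 4 (k=29): L=35 R=199
Round 5 (k=43): L=199 R=87

Answer: 199 87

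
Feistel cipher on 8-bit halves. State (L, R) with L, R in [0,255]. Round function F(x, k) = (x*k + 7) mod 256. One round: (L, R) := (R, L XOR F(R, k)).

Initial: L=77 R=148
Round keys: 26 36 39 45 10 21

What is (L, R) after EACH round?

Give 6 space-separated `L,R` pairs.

Answer: 148,66 66,219 219,38 38,110 110,117 117,206

Derivation:
Round 1 (k=26): L=148 R=66
Round 2 (k=36): L=66 R=219
Round 3 (k=39): L=219 R=38
Round 4 (k=45): L=38 R=110
Round 5 (k=10): L=110 R=117
Round 6 (k=21): L=117 R=206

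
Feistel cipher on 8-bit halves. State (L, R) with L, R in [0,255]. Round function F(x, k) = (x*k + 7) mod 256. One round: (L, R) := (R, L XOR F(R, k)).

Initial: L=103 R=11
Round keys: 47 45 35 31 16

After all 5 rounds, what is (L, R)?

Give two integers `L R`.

Answer: 143 162

Derivation:
Round 1 (k=47): L=11 R=107
Round 2 (k=45): L=107 R=221
Round 3 (k=35): L=221 R=85
Round 4 (k=31): L=85 R=143
Round 5 (k=16): L=143 R=162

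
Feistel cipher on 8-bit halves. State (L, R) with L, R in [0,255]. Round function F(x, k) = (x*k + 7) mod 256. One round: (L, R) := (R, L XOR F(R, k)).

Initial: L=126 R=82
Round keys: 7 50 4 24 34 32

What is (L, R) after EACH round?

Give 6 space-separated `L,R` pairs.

Round 1 (k=7): L=82 R=59
Round 2 (k=50): L=59 R=223
Round 3 (k=4): L=223 R=184
Round 4 (k=24): L=184 R=152
Round 5 (k=34): L=152 R=143
Round 6 (k=32): L=143 R=127

Answer: 82,59 59,223 223,184 184,152 152,143 143,127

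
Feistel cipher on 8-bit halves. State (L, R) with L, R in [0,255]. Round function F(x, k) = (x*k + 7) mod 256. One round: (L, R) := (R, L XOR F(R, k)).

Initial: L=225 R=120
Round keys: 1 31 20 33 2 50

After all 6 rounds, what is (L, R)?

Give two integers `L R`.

Answer: 68 114

Derivation:
Round 1 (k=1): L=120 R=158
Round 2 (k=31): L=158 R=81
Round 3 (k=20): L=81 R=197
Round 4 (k=33): L=197 R=61
Round 5 (k=2): L=61 R=68
Round 6 (k=50): L=68 R=114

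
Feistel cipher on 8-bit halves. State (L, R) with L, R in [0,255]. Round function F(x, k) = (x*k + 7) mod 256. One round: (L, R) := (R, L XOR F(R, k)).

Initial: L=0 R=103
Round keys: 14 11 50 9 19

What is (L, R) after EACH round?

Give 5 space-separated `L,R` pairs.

Round 1 (k=14): L=103 R=169
Round 2 (k=11): L=169 R=45
Round 3 (k=50): L=45 R=120
Round 4 (k=9): L=120 R=18
Round 5 (k=19): L=18 R=37

Answer: 103,169 169,45 45,120 120,18 18,37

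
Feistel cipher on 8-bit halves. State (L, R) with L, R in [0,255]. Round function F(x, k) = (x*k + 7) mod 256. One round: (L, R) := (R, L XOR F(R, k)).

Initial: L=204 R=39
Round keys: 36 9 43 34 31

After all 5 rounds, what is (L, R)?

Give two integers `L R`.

Round 1 (k=36): L=39 R=79
Round 2 (k=9): L=79 R=233
Round 3 (k=43): L=233 R=101
Round 4 (k=34): L=101 R=152
Round 5 (k=31): L=152 R=10

Answer: 152 10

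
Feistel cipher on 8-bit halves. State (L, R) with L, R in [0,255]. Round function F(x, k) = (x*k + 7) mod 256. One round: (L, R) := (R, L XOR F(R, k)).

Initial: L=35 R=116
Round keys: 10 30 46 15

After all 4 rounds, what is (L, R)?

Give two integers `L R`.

Round 1 (k=10): L=116 R=172
Round 2 (k=30): L=172 R=91
Round 3 (k=46): L=91 R=205
Round 4 (k=15): L=205 R=81

Answer: 205 81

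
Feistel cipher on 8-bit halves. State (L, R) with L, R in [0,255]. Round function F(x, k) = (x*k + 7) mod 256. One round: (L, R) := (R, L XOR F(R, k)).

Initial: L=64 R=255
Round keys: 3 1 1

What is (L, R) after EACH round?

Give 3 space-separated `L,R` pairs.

Round 1 (k=3): L=255 R=68
Round 2 (k=1): L=68 R=180
Round 3 (k=1): L=180 R=255

Answer: 255,68 68,180 180,255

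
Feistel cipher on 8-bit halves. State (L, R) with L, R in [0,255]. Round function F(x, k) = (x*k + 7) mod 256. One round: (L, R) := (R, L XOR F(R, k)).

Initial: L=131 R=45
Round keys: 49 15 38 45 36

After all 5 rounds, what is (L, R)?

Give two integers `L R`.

Answer: 44 133

Derivation:
Round 1 (k=49): L=45 R=39
Round 2 (k=15): L=39 R=125
Round 3 (k=38): L=125 R=178
Round 4 (k=45): L=178 R=44
Round 5 (k=36): L=44 R=133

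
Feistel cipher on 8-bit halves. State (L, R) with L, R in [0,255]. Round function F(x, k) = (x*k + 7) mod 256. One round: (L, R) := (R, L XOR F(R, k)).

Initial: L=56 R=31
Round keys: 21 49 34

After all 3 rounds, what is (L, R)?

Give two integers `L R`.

Answer: 142 73

Derivation:
Round 1 (k=21): L=31 R=170
Round 2 (k=49): L=170 R=142
Round 3 (k=34): L=142 R=73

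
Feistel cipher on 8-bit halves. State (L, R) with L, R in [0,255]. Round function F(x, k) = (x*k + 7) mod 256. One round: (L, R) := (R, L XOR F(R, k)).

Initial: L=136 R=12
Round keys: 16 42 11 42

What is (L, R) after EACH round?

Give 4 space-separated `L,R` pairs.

Round 1 (k=16): L=12 R=79
Round 2 (k=42): L=79 R=241
Round 3 (k=11): L=241 R=45
Round 4 (k=42): L=45 R=152

Answer: 12,79 79,241 241,45 45,152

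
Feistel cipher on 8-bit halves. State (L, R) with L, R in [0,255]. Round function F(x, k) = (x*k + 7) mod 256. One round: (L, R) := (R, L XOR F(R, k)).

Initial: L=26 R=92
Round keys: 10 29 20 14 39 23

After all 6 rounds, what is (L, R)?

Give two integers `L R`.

Answer: 138 170

Derivation:
Round 1 (k=10): L=92 R=133
Round 2 (k=29): L=133 R=68
Round 3 (k=20): L=68 R=210
Round 4 (k=14): L=210 R=199
Round 5 (k=39): L=199 R=138
Round 6 (k=23): L=138 R=170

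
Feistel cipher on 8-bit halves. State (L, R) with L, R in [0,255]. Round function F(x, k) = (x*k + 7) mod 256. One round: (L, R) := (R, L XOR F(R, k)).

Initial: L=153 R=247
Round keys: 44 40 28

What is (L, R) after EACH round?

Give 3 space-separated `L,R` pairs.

Round 1 (k=44): L=247 R=226
Round 2 (k=40): L=226 R=160
Round 3 (k=28): L=160 R=101

Answer: 247,226 226,160 160,101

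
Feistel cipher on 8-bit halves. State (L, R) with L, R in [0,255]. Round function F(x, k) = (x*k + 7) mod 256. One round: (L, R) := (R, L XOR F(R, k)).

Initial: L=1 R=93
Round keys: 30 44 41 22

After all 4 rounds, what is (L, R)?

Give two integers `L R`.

Round 1 (k=30): L=93 R=236
Round 2 (k=44): L=236 R=202
Round 3 (k=41): L=202 R=141
Round 4 (k=22): L=141 R=239

Answer: 141 239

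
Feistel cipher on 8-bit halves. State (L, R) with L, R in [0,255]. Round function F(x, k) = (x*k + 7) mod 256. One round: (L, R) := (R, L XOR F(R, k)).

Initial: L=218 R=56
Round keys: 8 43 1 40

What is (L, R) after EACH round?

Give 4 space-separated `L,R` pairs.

Round 1 (k=8): L=56 R=29
Round 2 (k=43): L=29 R=222
Round 3 (k=1): L=222 R=248
Round 4 (k=40): L=248 R=25

Answer: 56,29 29,222 222,248 248,25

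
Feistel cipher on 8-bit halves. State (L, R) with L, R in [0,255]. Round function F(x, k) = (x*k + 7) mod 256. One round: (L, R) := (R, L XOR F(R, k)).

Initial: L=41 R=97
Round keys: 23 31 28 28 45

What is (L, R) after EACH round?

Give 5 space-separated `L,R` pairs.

Answer: 97,151 151,49 49,244 244,134 134,97

Derivation:
Round 1 (k=23): L=97 R=151
Round 2 (k=31): L=151 R=49
Round 3 (k=28): L=49 R=244
Round 4 (k=28): L=244 R=134
Round 5 (k=45): L=134 R=97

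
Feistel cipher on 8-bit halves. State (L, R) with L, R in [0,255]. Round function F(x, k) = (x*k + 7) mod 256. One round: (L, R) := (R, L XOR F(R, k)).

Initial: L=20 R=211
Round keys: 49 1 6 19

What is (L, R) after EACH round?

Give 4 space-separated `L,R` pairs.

Answer: 211,126 126,86 86,117 117,224

Derivation:
Round 1 (k=49): L=211 R=126
Round 2 (k=1): L=126 R=86
Round 3 (k=6): L=86 R=117
Round 4 (k=19): L=117 R=224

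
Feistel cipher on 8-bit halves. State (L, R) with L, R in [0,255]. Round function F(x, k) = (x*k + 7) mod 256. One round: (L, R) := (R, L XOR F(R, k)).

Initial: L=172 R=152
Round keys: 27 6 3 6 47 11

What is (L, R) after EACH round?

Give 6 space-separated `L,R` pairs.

Round 1 (k=27): L=152 R=163
Round 2 (k=6): L=163 R=65
Round 3 (k=3): L=65 R=105
Round 4 (k=6): L=105 R=60
Round 5 (k=47): L=60 R=98
Round 6 (k=11): L=98 R=1

Answer: 152,163 163,65 65,105 105,60 60,98 98,1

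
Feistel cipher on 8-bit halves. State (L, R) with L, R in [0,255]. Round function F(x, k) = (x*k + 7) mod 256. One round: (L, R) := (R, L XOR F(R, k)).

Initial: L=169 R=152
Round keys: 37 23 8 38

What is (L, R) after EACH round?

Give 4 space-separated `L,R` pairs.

Round 1 (k=37): L=152 R=86
Round 2 (k=23): L=86 R=89
Round 3 (k=8): L=89 R=153
Round 4 (k=38): L=153 R=228

Answer: 152,86 86,89 89,153 153,228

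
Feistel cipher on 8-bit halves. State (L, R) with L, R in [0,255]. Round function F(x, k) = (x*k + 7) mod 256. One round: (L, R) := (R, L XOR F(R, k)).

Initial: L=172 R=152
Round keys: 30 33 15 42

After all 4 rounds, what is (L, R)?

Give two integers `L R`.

Round 1 (k=30): L=152 R=123
Round 2 (k=33): L=123 R=122
Round 3 (k=15): L=122 R=86
Round 4 (k=42): L=86 R=89

Answer: 86 89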